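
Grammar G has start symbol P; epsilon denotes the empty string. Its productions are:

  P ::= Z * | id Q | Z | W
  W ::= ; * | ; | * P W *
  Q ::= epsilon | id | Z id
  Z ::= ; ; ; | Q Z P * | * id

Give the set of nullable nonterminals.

Directly nullable (have an epsilon-production): Q.
No other nonterminal has a production whose RHS symbols are all nullable.

{ Q }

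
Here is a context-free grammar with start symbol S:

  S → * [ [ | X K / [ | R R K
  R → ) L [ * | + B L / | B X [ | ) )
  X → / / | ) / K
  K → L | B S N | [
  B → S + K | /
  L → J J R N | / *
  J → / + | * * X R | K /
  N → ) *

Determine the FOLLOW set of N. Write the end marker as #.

In K → B S N: N is at the end, add FOLLOW(K) = { #, ), *, +, /, [ }.
In L → J J R N: N is at the end, add FOLLOW(L) = { #, ), *, +, /, [ }.
Union: FOLLOW(N) = { #, ), *, +, /, [ }.

{ #, ), *, +, /, [ }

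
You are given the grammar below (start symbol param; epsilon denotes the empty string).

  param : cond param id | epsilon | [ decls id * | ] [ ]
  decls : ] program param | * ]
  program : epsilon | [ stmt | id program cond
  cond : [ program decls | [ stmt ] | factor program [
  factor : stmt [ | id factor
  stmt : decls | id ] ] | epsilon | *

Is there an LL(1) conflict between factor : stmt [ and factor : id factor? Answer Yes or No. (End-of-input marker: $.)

Yes

FIRST(stmt [) = { *, [, ], id } and FIRST(id factor) = { id }.
Both contain id, so the two alternatives are not disjoint — LL(1) conflict.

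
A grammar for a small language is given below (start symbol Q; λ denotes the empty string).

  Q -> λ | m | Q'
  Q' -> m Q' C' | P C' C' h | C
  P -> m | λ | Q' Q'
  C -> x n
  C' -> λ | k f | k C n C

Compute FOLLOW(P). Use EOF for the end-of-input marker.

In Q' -> P C' C' h: add FIRST(C' C' h) = { h, k }.
Union: FOLLOW(P) = { h, k }.

{ h, k }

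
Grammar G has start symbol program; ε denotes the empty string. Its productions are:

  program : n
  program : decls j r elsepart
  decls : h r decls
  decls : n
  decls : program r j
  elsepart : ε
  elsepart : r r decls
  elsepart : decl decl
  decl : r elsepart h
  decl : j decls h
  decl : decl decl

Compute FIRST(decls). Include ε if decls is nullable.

{ h, n }

decls : h r decls contributes {h}.
decls : n contributes {n}.
From decls : program r j: add FIRST(program) = { h, n }.
Union: FIRST(decls) = { h, n }.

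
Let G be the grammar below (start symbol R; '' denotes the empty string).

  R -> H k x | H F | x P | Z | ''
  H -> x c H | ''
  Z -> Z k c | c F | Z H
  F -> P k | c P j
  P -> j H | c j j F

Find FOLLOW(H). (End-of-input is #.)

{ #, c, j, k, x }

In R -> H k x: add FIRST(k x) = { k }.
In R -> H F: add FIRST(F) = { c, j }.
In H -> x c H: H is at the end, add FOLLOW(H) = { #, c, j, k, x }.
In Z -> Z H: H is at the end, add FOLLOW(Z) = { #, k, x }.
In P -> j H: H is at the end, add FOLLOW(P) = { #, j, k }.
Union: FOLLOW(H) = { #, c, j, k, x }.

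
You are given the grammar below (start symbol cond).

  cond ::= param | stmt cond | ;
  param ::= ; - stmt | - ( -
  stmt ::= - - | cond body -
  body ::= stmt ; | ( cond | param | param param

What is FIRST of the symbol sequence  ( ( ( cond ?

{ ( }

( is a terminal; add {(} and stop.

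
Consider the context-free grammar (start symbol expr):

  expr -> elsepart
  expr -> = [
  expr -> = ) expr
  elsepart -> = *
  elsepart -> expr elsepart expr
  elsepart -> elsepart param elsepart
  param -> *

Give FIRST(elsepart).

{ = }

elsepart -> = * contributes {=}.
From elsepart -> expr elsepart expr: add FIRST(expr) = { = }.
From elsepart -> elsepart param elsepart: add FIRST(elsepart) = { = }.
Union: FIRST(elsepart) = { = }.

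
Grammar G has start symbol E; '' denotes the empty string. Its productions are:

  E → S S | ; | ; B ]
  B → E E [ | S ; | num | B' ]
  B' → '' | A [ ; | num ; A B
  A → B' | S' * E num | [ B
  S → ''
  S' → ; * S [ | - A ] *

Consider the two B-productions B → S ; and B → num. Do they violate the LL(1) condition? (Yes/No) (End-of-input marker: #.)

FIRST(S ;) = { ; } and FIRST(num) = { num }.
The FIRST sets are disjoint and neither alternative is nullable — no conflict.

No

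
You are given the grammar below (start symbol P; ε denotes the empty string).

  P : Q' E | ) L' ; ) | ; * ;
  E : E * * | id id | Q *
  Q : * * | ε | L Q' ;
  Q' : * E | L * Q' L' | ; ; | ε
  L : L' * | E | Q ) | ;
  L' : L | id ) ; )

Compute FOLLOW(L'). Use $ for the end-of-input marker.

In P : ) L' ; ): add FIRST(; )) = { ; }.
In Q' : L * Q' L': L' is at the end, add FOLLOW(Q') = { ), *, ;, id }.
In L : L' *: add FIRST(*) = { * }.
Union: FOLLOW(L') = { ), *, ;, id }.

{ ), *, ;, id }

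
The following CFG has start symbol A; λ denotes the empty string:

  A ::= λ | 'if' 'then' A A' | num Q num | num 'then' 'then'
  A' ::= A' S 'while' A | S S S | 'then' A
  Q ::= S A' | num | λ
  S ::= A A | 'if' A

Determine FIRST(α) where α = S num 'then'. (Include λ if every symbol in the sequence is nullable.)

Add FIRST(S)\{λ} = { 'if', num }; S is nullable, continue.
num is a terminal; add {num} and stop.

{ 'if', num }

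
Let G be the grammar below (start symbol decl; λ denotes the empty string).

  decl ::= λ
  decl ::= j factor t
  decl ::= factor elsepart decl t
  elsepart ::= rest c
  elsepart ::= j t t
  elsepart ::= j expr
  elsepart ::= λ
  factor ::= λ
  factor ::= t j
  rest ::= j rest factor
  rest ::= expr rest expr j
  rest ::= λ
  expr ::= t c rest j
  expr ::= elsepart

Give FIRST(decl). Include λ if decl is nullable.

decl ::= λ contributes λ.
decl ::= j factor t contributes {j}.
From decl ::= factor elsepart decl t: factor, elsepart, decl nullable, take FIRST(factor) ∪ FIRST(elsepart) ∪ FIRST(decl) ∪ {t} = { c, j, t }.
Union: FIRST(decl) = { c, j, t, λ }.

{ c, j, t, λ }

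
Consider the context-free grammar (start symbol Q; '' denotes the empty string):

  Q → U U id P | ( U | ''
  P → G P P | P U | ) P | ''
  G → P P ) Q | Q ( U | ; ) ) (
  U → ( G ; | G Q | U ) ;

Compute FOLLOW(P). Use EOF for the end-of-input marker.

In Q → U U id P: P is at the end, add FOLLOW(Q) = { EOF, (, ), ;, id }.
In P → G P P: add FIRST(P)\{''} = { (, ), ; }.
  Since P is nullable, also add FOLLOW(P) = { EOF, (, ), ;, id }.
In P → G P P: P is at the end, add FOLLOW(P) = { EOF, (, ), ;, id }.
In P → P U: add FIRST(U) = { (, ), ; }.
In P → ) P: P is at the end, add FOLLOW(P) = { EOF, (, ), ;, id }.
In G → P P ) Q: add FIRST(P ) Q) = { (, ), ; }.
In G → P P ) Q: add FIRST() Q) = { ) }.
Union: FOLLOW(P) = { EOF, (, ), ;, id }.

{ EOF, (, ), ;, id }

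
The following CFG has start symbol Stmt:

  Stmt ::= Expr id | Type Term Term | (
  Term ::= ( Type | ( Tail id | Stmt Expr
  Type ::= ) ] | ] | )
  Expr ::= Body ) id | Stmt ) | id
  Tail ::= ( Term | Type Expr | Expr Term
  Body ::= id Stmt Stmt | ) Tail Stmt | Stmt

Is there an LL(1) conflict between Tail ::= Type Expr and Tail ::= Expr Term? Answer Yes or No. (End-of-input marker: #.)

FIRST(Type Expr) = { ), ] } and FIRST(Expr Term) = { (, ), ], id }.
Both contain ), so the two alternatives are not disjoint — LL(1) conflict.

Yes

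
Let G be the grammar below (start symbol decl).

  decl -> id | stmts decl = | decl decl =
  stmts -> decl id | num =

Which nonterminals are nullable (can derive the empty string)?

No nonterminal has an empty production or an RHS whose symbols are all nullable.

{ } (none)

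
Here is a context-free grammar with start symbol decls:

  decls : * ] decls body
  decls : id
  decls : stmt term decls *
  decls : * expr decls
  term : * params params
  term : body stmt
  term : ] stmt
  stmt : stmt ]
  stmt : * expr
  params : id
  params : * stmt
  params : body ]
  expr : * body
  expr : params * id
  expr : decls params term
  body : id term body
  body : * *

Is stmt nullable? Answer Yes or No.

No

No nonterminal in this grammar is nullable.
No production of stmt has an RHS whose symbols are all nullable, so stmt is not nullable.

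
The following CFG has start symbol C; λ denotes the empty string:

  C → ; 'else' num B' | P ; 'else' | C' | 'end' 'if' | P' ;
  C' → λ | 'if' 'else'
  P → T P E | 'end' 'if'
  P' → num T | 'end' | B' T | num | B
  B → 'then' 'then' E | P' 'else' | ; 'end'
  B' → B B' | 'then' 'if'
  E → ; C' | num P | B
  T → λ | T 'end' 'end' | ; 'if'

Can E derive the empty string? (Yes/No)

Nullable nonterminals: C, C', T.
No production of E has an RHS whose symbols are all nullable, so E is not nullable.

No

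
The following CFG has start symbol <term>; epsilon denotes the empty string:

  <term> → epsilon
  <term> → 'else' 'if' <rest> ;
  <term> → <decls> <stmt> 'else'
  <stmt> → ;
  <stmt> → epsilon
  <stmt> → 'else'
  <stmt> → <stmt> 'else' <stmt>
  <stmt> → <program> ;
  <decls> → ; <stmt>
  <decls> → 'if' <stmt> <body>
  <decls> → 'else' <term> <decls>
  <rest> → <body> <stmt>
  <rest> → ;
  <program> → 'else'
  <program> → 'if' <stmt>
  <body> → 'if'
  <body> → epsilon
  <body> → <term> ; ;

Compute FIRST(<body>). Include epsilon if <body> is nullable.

<body> → 'if' contributes {'if'}.
<body> → epsilon contributes epsilon.
From <body> → <term> ; ;: <term> nullable, take FIRST(<term>) ∪ {;} = { 'else', 'if', ; }.
Union: FIRST(<body>) = { 'else', 'if', ;, epsilon }.

{ 'else', 'if', ;, epsilon }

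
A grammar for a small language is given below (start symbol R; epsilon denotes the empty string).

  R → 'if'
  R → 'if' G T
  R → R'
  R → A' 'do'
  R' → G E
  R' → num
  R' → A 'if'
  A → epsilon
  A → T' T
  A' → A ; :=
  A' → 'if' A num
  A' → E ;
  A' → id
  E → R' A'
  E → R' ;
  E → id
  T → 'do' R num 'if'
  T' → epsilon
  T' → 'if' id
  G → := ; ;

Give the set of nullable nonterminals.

Directly nullable (have an epsilon-production): A, T'.
No other nonterminal has a production whose RHS symbols are all nullable.

{ A, T' }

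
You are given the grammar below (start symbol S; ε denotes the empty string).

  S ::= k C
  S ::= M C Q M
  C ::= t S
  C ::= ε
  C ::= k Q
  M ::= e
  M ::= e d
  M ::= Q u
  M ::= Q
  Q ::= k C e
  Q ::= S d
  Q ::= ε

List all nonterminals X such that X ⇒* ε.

{ C, M, Q, S }

Directly nullable (have an ε-production): C, Q.
S ::= M C Q M with every symbol nullable, so S is nullable.
M ::= Q with every symbol nullable, so M is nullable.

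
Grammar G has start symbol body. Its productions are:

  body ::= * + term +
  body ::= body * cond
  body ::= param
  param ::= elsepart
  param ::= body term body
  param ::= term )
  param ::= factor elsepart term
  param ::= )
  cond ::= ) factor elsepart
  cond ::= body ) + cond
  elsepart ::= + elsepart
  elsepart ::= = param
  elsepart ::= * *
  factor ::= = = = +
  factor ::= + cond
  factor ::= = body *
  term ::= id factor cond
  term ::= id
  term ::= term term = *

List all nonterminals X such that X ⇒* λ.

No nonterminal has an empty production or an RHS whose symbols are all nullable.

{ } (none)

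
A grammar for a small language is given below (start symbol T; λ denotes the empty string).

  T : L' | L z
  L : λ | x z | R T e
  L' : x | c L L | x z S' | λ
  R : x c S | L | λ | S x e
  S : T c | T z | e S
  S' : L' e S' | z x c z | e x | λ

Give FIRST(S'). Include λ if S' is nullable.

{ c, e, x, z, λ }

From S' : L' e S': L' nullable, take FIRST(L') ∪ {e} = { c, e, x }.
S' : z x c z contributes {z}.
S' : e x contributes {e}.
S' : λ contributes λ.
Union: FIRST(S') = { c, e, x, z, λ }.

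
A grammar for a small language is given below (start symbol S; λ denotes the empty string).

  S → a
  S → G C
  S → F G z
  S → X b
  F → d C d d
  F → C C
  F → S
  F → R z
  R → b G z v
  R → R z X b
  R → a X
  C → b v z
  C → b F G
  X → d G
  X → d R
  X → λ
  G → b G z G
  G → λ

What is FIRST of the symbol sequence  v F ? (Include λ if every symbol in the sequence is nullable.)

{ v }

v is a terminal; add {v} and stop.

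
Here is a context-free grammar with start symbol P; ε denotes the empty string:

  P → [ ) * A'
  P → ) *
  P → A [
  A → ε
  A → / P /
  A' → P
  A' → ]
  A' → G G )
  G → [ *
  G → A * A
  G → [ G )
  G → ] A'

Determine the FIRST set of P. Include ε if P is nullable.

P → [ ) * A' contributes {[}.
P → ) * contributes {)}.
From P → A [: A nullable, take FIRST(A) ∪ {[} = { /, [ }.
Union: FIRST(P) = { ), /, [ }.

{ ), /, [ }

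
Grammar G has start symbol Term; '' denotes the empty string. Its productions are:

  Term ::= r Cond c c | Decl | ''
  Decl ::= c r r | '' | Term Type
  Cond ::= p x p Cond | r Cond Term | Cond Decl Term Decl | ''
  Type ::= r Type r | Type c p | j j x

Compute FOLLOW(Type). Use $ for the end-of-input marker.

{ $, c, j, r }

In Decl ::= Term Type: Type is at the end, add FOLLOW(Decl) = { $, c, j, r }.
In Type ::= r Type r: add FIRST(r) = { r }.
In Type ::= Type c p: add FIRST(c p) = { c }.
Union: FOLLOW(Type) = { $, c, j, r }.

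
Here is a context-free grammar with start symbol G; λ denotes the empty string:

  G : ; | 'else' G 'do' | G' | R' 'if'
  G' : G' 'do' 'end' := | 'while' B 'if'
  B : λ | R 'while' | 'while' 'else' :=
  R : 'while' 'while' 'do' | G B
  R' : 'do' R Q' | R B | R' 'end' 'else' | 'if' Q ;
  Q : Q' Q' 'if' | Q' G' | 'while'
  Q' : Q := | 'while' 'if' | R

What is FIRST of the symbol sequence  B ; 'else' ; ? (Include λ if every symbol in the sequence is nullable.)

{ 'do', 'else', 'if', 'while', ; }

Add FIRST(B)\{λ} = { 'do', 'else', 'if', 'while', ; }; B is nullable, continue.
; is a terminal; add {;} and stop.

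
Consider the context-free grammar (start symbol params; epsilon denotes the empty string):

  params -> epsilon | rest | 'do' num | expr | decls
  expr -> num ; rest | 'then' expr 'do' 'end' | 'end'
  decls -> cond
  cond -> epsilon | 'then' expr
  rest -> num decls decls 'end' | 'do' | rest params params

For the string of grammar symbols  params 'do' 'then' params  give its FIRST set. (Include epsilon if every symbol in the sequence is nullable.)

{ 'do', 'end', 'then', num }

Add FIRST(params)\{epsilon} = { 'do', 'end', 'then', num }; params is nullable, continue.
'do' is a terminal; add {'do'} and stop.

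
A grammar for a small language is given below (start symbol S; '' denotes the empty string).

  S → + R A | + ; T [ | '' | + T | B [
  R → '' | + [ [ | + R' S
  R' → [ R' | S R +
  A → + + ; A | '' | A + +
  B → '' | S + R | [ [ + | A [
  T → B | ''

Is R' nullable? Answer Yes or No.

Nullable nonterminals: A, B, R, S, T.
No production of R' has an RHS whose symbols are all nullable, so R' is not nullable.

No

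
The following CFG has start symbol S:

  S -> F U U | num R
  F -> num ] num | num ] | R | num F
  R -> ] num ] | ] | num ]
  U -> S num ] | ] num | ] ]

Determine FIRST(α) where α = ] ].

{ ] }

] is a terminal; add {]} and stop.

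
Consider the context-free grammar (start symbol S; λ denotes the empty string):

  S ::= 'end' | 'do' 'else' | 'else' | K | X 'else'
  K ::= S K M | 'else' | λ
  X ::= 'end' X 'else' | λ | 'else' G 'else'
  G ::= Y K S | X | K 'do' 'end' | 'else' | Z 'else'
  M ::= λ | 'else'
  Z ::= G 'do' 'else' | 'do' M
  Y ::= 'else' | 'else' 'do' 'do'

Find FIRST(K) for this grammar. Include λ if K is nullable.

{ 'do', 'else', 'end', λ }

From K ::= S K M: S, K, M nullable, take FIRST(S) ∪ FIRST(K) ∪ FIRST(M) = { 'do', 'else', 'end' }; also λ since the whole RHS is nullable.
K ::= 'else' contributes {'else'}.
K ::= λ contributes λ.
Union: FIRST(K) = { 'do', 'else', 'end', λ }.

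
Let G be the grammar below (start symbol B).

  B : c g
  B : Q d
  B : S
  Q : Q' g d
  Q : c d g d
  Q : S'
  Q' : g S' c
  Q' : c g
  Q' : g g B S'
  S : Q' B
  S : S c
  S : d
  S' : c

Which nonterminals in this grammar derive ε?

No nonterminal has an empty production or an RHS whose symbols are all nullable.

{ } (none)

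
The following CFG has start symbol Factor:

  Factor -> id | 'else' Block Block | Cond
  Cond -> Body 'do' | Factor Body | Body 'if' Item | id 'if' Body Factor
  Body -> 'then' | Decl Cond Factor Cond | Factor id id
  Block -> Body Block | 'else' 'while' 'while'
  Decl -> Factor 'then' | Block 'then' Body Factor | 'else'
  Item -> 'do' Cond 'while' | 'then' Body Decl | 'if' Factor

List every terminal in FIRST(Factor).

{ 'else', 'then', id }

Factor -> id contributes {id}.
Factor -> 'else' Block Block contributes {'else'}.
From Factor -> Cond: add FIRST(Cond) = { 'else', 'then', id }.
Union: FIRST(Factor) = { 'else', 'then', id }.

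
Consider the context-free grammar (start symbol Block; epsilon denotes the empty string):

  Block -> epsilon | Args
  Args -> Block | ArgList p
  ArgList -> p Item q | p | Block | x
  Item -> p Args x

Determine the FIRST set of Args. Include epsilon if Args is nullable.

From Args -> Block: add FIRST(Block) = { p, x, epsilon } (including epsilon since Block is nullable).
From Args -> ArgList p: ArgList nullable, take FIRST(ArgList) ∪ {p} = { p, x }.
Union: FIRST(Args) = { p, x, epsilon }.

{ p, x, epsilon }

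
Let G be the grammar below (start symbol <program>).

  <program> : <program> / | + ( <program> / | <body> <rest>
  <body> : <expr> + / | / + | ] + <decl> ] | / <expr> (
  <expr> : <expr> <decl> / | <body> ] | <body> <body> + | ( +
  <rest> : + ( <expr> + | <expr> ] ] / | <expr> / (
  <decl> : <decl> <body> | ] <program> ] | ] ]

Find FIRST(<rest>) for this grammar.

<rest> : + ( <expr> + contributes {+}.
From <rest> : <expr> ] ] /: add FIRST(<expr>) = { (, /, ] }.
From <rest> : <expr> / (: add FIRST(<expr>) = { (, /, ] }.
Union: FIRST(<rest>) = { (, +, /, ] }.

{ (, +, /, ] }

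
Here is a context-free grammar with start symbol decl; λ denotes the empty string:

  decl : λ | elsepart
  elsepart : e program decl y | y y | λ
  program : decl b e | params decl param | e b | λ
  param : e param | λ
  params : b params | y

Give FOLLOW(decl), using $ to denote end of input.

{ $, b, e, y }

decl is the start symbol, so $ ∈ FOLLOW(decl).
In elsepart : e program decl y: add FIRST(y) = { y }.
In program : decl b e: add FIRST(b e) = { b }.
In program : params decl param: add FIRST(param)\{λ} = { e }.
  Since param is nullable, also add FOLLOW(program) = { e, y }.
Union: FOLLOW(decl) = { $, b, e, y }.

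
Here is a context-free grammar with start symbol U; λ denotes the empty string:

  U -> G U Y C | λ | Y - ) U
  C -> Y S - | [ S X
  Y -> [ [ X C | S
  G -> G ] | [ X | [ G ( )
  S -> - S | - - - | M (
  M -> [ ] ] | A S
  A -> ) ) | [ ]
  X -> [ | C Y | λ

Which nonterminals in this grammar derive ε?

Directly nullable (have an λ-production): U, X.
No other nonterminal has a production whose RHS symbols are all nullable.

{ U, X }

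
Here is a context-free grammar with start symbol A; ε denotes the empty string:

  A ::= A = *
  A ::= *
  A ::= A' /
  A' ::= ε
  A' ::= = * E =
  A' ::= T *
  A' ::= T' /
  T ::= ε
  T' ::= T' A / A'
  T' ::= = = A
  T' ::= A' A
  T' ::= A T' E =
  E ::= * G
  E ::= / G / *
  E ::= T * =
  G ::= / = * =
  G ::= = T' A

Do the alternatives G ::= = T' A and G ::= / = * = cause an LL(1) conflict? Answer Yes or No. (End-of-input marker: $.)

No

FIRST(= T' A) = { = } and FIRST(/ = * =) = { / }.
The FIRST sets are disjoint and neither alternative is nullable — no conflict.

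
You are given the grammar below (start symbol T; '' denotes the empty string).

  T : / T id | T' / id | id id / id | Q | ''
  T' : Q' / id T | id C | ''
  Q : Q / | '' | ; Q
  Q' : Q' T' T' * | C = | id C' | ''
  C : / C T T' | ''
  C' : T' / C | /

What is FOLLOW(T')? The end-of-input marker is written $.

In T : T' / id: add FIRST(/ id) = { / }.
In Q' : Q' T' T' *: add FIRST(T' *) = { *, /, =, id }.
In Q' : Q' T' T' *: add FIRST(*) = { * }.
In C : / C T T': T' is at the end, add FOLLOW(C) = { *, /, ;, =, id }.
In C' : T' / C: add FIRST(/ C) = { / }.
Union: FOLLOW(T') = { *, /, ;, =, id }.

{ *, /, ;, =, id }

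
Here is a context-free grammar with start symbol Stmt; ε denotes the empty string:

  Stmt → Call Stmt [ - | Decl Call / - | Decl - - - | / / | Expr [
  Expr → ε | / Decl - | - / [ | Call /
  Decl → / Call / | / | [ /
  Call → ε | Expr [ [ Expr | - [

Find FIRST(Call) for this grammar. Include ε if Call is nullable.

{ -, /, [, ε }

Call → ε contributes ε.
From Call → Expr [ [ Expr: Expr nullable, take FIRST(Expr) ∪ {[} = { -, /, [ }.
Call → - [ contributes {-}.
Union: FIRST(Call) = { -, /, [, ε }.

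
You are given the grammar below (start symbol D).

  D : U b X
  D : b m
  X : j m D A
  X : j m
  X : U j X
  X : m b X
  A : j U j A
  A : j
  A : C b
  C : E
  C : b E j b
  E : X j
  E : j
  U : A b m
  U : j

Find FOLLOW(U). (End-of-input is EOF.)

{ b, j }

In D : U b X: add FIRST(b X) = { b }.
In X : U j X: add FIRST(j X) = { j }.
In A : j U j A: add FIRST(j A) = { j }.
Union: FOLLOW(U) = { b, j }.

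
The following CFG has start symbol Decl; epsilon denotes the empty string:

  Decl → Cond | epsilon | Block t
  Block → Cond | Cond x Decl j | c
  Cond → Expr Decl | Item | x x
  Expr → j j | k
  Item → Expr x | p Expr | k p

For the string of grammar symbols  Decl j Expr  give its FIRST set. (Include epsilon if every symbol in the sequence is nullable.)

Add FIRST(Decl)\{epsilon} = { c, j, k, p, x }; Decl is nullable, continue.
j is a terminal; add {j} and stop.

{ c, j, k, p, x }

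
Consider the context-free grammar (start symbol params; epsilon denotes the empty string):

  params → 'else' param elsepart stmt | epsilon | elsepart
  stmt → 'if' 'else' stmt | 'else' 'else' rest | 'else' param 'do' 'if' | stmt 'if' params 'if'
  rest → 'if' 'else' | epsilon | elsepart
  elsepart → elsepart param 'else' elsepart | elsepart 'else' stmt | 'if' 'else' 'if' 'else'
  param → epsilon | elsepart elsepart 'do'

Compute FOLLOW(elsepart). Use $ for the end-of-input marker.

{ $, 'do', 'else', 'if' }

In params → 'else' param elsepart stmt: add FIRST(stmt) = { 'else', 'if' }.
In params → elsepart: elsepart is at the end, add FOLLOW(params) = { $, 'if' }.
In rest → elsepart: elsepart is at the end, add FOLLOW(rest) = { $, 'do', 'else', 'if' }.
In elsepart → elsepart param 'else' elsepart: add FIRST(param 'else' elsepart) = { 'else', 'if' }.
In elsepart → elsepart param 'else' elsepart: elsepart is at the end, add FOLLOW(elsepart) = { $, 'do', 'else', 'if' }.
In elsepart → elsepart 'else' stmt: add FIRST('else' stmt) = { 'else' }.
In param → elsepart elsepart 'do': add FIRST(elsepart 'do') = { 'if' }.
In param → elsepart elsepart 'do': add FIRST('do') = { 'do' }.
Union: FOLLOW(elsepart) = { $, 'do', 'else', 'if' }.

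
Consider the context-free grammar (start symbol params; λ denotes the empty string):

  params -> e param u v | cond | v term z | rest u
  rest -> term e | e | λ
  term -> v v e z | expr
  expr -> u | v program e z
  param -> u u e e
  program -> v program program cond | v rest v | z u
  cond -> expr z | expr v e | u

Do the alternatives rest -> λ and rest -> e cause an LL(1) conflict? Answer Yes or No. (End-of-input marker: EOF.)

No

FIRST(λ) = { λ } and FIRST(e) = { e }.
The first is nullable but FOLLOW(rest) = { u, v } is disjoint from FIRST of the second.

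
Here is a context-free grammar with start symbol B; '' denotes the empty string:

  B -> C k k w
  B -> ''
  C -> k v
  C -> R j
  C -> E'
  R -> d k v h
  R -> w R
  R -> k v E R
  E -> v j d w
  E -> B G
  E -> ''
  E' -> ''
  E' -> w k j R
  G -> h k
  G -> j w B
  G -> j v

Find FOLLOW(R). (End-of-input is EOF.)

In C -> R j: add FIRST(j) = { j }.
In R -> w R: R is at the end, add FOLLOW(R) = { j, k }.
In R -> k v E R: R is at the end, add FOLLOW(R) = { j, k }.
In E' -> w k j R: R is at the end, add FOLLOW(E') = { k }.
Union: FOLLOW(R) = { j, k }.

{ j, k }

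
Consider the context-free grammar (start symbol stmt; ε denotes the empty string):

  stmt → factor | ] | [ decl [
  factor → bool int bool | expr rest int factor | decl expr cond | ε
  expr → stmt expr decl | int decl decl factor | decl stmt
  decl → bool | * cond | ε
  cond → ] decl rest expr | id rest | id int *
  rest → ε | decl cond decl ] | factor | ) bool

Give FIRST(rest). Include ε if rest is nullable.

{ ), *, [, ], bool, id, int, ε }

rest → ε contributes ε.
From rest → decl cond decl ]: decl nullable, take FIRST(decl) ∪ FIRST(cond) = { *, ], bool, id }.
From rest → factor: add FIRST(factor) = { ), *, [, ], bool, id, int, ε } (including ε since factor is nullable).
rest → ) bool contributes {)}.
Union: FIRST(rest) = { ), *, [, ], bool, id, int, ε }.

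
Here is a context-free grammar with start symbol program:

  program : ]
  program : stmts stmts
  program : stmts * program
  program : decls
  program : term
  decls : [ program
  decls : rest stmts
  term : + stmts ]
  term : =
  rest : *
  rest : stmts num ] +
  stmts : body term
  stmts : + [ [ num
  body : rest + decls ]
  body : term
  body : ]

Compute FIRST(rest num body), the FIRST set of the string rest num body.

Add FIRST(rest) = { *, +, =, ] }; rest is not nullable, stop.

{ *, +, =, ] }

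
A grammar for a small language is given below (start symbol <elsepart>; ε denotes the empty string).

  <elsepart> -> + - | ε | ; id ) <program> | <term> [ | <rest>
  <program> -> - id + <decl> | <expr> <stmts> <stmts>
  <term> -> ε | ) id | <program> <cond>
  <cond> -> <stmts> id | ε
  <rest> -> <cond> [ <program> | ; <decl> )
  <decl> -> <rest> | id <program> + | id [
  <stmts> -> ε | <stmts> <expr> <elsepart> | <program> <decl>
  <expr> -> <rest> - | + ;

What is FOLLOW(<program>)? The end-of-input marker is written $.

In <elsepart> -> ; id ) <program>: <program> is at the end, add FOLLOW(<elsepart>) = { $, ), +, -, ;, [, id }.
In <term> -> <program> <cond>: add FIRST(<cond>)\{ε} = { +, -, ;, [, id }.
  Since <cond> is nullable, also add FOLLOW(<term>) = { [ }.
In <rest> -> <cond> [ <program>: <program> is at the end, add FOLLOW(<rest>) = { $, ), +, -, ;, [, id }.
In <decl> -> id <program> +: add FIRST(+) = { + }.
In <stmts> -> <program> <decl>: add FIRST(<decl>) = { +, -, ;, [, id }.
Union: FOLLOW(<program>) = { $, ), +, -, ;, [, id }.

{ $, ), +, -, ;, [, id }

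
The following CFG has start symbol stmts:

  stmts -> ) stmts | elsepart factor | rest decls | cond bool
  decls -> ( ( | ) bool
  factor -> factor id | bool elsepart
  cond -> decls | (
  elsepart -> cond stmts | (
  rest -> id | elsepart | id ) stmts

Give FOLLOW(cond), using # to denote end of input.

{ (, ), bool, id }

In stmts -> cond bool: add FIRST(bool) = { bool }.
In elsepart -> cond stmts: add FIRST(stmts) = { (, ), id }.
Union: FOLLOW(cond) = { (, ), bool, id }.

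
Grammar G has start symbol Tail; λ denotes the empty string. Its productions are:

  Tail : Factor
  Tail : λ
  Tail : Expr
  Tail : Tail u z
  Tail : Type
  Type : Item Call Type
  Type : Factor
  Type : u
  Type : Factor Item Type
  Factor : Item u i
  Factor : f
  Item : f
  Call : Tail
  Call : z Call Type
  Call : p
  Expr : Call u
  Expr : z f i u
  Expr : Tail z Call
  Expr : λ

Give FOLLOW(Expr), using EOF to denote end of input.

{ EOF, f, u, z }

In Tail : Expr: Expr is at the end, add FOLLOW(Tail) = { EOF, f, u, z }.
Union: FOLLOW(Expr) = { EOF, f, u, z }.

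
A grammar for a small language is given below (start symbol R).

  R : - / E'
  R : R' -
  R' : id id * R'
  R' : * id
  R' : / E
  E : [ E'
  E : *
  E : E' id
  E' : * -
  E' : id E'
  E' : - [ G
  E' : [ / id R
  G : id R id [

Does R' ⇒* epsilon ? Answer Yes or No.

No

No nonterminal in this grammar is nullable.
No production of R' has an RHS whose symbols are all nullable, so R' is not nullable.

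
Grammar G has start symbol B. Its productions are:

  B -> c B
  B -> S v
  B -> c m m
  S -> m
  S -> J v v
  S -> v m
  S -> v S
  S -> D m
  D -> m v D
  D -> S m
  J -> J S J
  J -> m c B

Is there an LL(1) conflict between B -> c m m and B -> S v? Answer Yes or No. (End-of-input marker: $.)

No

FIRST(c m m) = { c } and FIRST(S v) = { m, v }.
The FIRST sets are disjoint and neither alternative is nullable — no conflict.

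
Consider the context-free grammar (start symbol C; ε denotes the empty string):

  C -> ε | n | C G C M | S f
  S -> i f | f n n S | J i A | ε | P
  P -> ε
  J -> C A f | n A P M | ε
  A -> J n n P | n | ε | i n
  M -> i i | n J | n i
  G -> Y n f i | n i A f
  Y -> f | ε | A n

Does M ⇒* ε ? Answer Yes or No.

Nullable nonterminals: A, C, J, P, S, Y.
No production of M has an RHS whose symbols are all nullable, so M is not nullable.

No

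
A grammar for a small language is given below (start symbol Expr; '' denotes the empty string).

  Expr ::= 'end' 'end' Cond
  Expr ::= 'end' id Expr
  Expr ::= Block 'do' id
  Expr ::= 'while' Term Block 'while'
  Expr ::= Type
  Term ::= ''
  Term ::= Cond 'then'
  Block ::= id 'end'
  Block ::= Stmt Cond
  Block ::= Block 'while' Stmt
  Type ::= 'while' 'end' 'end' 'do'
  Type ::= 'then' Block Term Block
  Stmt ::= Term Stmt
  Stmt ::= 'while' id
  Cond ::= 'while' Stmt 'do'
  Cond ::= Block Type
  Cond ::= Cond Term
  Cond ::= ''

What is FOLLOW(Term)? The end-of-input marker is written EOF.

In Expr ::= 'while' Term Block 'while': add FIRST(Block 'while') = { 'then', 'while', id }.
In Type ::= 'then' Block Term Block: add FIRST(Block) = { 'then', 'while', id }.
In Stmt ::= Term Stmt: add FIRST(Stmt) = { 'then', 'while', id }.
In Cond ::= Cond Term: Term is at the end, add FOLLOW(Cond) = { EOF, 'do', 'then', 'while', id }.
Union: FOLLOW(Term) = { EOF, 'do', 'then', 'while', id }.

{ EOF, 'do', 'then', 'while', id }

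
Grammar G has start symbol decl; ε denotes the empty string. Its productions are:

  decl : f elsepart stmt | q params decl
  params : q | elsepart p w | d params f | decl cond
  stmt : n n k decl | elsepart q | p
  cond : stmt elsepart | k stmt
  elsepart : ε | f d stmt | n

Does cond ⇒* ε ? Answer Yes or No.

Nullable nonterminals: elsepart.
No production of cond has an RHS whose symbols are all nullable, so cond is not nullable.

No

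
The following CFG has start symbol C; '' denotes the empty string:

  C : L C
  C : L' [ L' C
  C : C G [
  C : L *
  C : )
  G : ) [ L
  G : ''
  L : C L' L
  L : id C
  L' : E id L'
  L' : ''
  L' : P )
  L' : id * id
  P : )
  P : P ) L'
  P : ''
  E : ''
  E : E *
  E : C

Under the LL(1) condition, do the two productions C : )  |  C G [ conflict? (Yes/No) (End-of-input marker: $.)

FIRST()) = { ) } and FIRST(C G [) = { ), *, [, id }.
Both contain ), so the two alternatives are not disjoint — LL(1) conflict.

Yes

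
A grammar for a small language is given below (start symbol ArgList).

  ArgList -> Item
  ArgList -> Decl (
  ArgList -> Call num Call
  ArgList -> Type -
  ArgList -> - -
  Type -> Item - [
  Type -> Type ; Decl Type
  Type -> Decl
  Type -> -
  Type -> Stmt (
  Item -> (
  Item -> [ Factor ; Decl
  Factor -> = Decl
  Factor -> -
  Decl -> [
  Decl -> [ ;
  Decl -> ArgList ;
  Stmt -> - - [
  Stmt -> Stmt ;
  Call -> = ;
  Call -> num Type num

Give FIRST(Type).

{ (, -, =, [, num }

From Type -> Item - [: add FIRST(Item) = { (, [ }.
From Type -> Type ; Decl Type: add FIRST(Type) = { (, -, =, [, num }.
From Type -> Decl: add FIRST(Decl) = { (, -, =, [, num }.
Type -> - contributes {-}.
From Type -> Stmt (: add FIRST(Stmt) = { - }.
Union: FIRST(Type) = { (, -, =, [, num }.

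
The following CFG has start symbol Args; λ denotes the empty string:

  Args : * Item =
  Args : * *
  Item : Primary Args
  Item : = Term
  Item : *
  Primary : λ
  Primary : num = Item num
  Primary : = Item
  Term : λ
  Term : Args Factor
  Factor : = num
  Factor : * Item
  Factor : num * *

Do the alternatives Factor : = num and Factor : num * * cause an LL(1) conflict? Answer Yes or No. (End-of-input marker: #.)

No

FIRST(= num) = { = } and FIRST(num * *) = { num }.
The FIRST sets are disjoint and neither alternative is nullable — no conflict.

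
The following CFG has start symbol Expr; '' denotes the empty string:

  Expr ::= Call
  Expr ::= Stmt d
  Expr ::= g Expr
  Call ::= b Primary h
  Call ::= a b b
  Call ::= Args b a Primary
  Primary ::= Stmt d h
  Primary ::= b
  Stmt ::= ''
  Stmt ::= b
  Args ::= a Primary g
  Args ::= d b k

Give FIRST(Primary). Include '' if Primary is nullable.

From Primary ::= Stmt d h: Stmt nullable, take FIRST(Stmt) ∪ {d} = { b, d }.
Primary ::= b contributes {b}.
Union: FIRST(Primary) = { b, d }.

{ b, d }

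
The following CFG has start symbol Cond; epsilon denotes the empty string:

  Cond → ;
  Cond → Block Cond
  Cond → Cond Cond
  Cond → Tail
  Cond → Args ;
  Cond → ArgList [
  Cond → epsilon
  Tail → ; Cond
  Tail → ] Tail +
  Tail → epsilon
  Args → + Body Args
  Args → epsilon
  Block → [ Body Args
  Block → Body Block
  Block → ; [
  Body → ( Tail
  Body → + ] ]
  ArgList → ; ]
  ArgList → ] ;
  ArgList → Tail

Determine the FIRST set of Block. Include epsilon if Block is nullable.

{ (, +, ;, [ }

Block → [ Body Args contributes {[}.
From Block → Body Block: add FIRST(Body) = { (, + }.
Block → ; [ contributes {;}.
Union: FIRST(Block) = { (, +, ;, [ }.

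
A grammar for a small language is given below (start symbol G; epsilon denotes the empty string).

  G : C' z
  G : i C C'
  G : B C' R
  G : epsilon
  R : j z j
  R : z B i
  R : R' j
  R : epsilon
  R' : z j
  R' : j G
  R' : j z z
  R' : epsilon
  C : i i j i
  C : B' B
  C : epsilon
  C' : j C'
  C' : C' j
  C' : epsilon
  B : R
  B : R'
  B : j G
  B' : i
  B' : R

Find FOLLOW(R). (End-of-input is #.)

{ #, i, j, z }

In G : B C' R: R is at the end, add FOLLOW(G) = { #, i, j, z }.
In B : R: R is at the end, add FOLLOW(B) = { #, i, j, z }.
In B' : R: R is at the end, add FOLLOW(B') = { #, i, j, z }.
Union: FOLLOW(R) = { #, i, j, z }.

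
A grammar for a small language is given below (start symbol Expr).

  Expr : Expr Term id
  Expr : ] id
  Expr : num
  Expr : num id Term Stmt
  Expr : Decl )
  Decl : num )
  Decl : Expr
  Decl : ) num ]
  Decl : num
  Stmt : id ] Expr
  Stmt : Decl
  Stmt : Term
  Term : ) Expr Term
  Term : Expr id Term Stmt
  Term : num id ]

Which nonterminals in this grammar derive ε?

{ } (none)

No nonterminal has an empty production or an RHS whose symbols are all nullable.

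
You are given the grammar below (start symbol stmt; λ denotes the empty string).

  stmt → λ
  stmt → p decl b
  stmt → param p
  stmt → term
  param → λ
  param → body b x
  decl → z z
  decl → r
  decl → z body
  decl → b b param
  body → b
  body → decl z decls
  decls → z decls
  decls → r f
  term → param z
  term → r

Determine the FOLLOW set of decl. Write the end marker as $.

{ b, z }

In stmt → p decl b: add FIRST(b) = { b }.
In body → decl z decls: add FIRST(z decls) = { z }.
Union: FOLLOW(decl) = { b, z }.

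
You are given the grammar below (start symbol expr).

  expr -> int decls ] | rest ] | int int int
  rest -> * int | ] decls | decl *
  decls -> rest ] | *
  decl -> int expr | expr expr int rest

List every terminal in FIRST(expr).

{ *, ], int }

expr -> int decls ] contributes {int}.
From expr -> rest ]: add FIRST(rest) = { *, ], int }.
expr -> int int int contributes {int}.
Union: FIRST(expr) = { *, ], int }.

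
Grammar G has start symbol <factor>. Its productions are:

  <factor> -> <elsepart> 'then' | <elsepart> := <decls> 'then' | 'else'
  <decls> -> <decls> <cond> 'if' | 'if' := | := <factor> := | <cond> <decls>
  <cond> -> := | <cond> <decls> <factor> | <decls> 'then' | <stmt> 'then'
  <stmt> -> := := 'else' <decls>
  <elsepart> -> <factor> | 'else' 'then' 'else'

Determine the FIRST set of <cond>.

{ 'if', := }

<cond> -> := contributes {:=}.
From <cond> -> <cond> <decls> <factor>: add FIRST(<cond>) = { 'if', := }.
From <cond> -> <decls> 'then': add FIRST(<decls>) = { 'if', := }.
From <cond> -> <stmt> 'then': add FIRST(<stmt>) = { := }.
Union: FIRST(<cond>) = { 'if', := }.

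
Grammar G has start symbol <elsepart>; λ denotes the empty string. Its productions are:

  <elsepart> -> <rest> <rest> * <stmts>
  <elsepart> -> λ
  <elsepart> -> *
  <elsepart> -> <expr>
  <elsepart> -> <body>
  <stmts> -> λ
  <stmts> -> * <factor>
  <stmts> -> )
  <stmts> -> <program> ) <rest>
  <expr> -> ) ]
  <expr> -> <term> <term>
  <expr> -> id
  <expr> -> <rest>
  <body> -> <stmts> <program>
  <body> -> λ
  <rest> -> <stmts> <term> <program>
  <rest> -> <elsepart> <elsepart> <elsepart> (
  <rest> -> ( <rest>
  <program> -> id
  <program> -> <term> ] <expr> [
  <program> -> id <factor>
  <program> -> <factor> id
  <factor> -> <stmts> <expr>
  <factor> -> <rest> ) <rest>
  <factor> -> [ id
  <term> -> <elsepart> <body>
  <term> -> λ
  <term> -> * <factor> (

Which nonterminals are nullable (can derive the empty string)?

{ <body>, <elsepart>, <expr>, <factor>, <stmts>, <term> }

Directly nullable (have an λ-production): <elsepart>, <stmts>, <body>, <term>.
<expr> -> <term> <term> with every symbol nullable, so <expr> is nullable.
<factor> -> <stmts> <expr> with every symbol nullable, so <factor> is nullable.
No other nonterminal has a production whose RHS symbols are all nullable.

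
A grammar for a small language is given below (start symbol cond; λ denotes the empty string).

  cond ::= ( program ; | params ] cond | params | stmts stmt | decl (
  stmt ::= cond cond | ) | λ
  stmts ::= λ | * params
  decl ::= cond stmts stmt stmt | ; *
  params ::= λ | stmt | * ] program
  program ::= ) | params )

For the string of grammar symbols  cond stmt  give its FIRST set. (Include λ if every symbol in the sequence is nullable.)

{ (, ), *, ;, ], λ }

Add FIRST(cond)\{λ} = { (, ), *, ;, ] }; cond is nullable, continue.
Add FIRST(stmt)\{λ} = { (, ), *, ;, ] }; stmt is nullable, continue.
Every symbol is nullable, so include λ.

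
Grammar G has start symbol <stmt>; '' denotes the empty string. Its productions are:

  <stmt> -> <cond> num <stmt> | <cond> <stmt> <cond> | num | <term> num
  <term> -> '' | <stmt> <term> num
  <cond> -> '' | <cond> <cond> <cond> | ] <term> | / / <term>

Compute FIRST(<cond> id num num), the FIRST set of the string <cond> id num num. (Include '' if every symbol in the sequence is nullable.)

{ /, ], id }

Add FIRST(<cond>)\{''} = { /, ] }; <cond> is nullable, continue.
id is a terminal; add {id} and stop.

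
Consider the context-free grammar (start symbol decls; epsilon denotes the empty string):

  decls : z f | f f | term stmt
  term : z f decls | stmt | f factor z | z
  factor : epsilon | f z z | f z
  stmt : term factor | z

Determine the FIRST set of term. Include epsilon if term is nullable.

term : z f decls contributes {z}.
From term : stmt: add FIRST(stmt) = { f, z }.
term : f factor z contributes {f}.
term : z contributes {z}.
Union: FIRST(term) = { f, z }.

{ f, z }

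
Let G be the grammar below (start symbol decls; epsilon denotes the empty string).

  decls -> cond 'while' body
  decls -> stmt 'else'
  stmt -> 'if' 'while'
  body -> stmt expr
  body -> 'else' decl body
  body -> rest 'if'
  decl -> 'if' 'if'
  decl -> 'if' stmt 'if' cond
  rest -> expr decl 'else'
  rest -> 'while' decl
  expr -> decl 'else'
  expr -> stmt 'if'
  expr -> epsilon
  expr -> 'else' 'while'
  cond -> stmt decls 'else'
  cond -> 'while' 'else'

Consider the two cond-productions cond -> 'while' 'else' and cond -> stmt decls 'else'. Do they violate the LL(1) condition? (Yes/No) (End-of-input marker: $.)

No

FIRST('while' 'else') = { 'while' } and FIRST(stmt decls 'else') = { 'if' }.
The FIRST sets are disjoint and neither alternative is nullable — no conflict.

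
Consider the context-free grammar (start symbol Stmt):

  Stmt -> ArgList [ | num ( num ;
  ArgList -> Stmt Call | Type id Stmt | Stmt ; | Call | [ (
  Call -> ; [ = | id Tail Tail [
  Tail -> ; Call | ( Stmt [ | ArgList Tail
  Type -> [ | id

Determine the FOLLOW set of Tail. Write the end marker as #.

In Call -> id Tail Tail [: add FIRST(Tail [) = { (, ;, [, id, num }.
In Call -> id Tail Tail [: add FIRST([) = { [ }.
In Tail -> ArgList Tail: Tail is at the end, add FOLLOW(Tail) = { (, ;, [, id, num }.
Union: FOLLOW(Tail) = { (, ;, [, id, num }.

{ (, ;, [, id, num }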